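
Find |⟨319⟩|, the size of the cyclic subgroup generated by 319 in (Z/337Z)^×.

ord(319) | φ(337) = 337 − 1 = 336 = 2^4 · 3 · 7.
Divisors of 336: 1, 2, 3, 4, 6, 7, 8, 12, 14, 16, 21, 24, 28, 42, 48, 56, 84, 112, 168, 336.
Compute 319^d (mod 337) for the divisors d until we hit 1:
319^1 ≡ 319 (mod 337)
319^2 ≡ 324 (mod 337)
319^3 ≡ 234 (mod 337)
319^4 ≡ 169 (mod 337)
319^6 ≡ 162 (mod 337)
319^7 ≡ 117 (mod 337)
319^8 ≡ 253 (mod 337)
319^12 ≡ 295 (mod 337)
319^14 ≡ 209 (mod 337)
319^16 ≡ 316 (mod 337)
319^21 ≡ 189 (mod 337)
319^24 ≡ 79 (mod 337)
319^28 ≡ 208 (mod 337)
319^42 ≡ 336 (mod 337)
319^48 ≡ 175 (mod 337)
319^56 ≡ 128 (mod 337)
319^84 ≡ 1 (mod 337) ✓
So ord_337(319) = 84.

84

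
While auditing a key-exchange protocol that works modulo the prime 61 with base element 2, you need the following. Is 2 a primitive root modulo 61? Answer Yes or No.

φ(61) = 61 − 1 = 60 = 2^2 · 3 · 5.
An element g generates (Z/61Z)^× iff g^(60/q) ≢ 1 (mod 61) for each prime q ∈ {2, 3, 5}.
2^30 ≡ 60 (mod 61)  [q = 2: ≢ 1 ✓]
2^20 ≡ 47 (mod 61)  [q = 3: ≢ 1 ✓]
2^12 ≡ 9 (mod 61)  [q = 5: ≢ 1 ✓]
None equal 1, so ord_61(2) = 60: 2 is a primitive root.

Yes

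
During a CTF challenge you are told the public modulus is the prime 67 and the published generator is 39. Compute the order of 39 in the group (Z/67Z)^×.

33

Since 39 ∈ (Z/67Z)^×, its order divides φ(67) = 67 − 1 = 66 = 2 · 3 · 11.
Divisors of 66: 1, 2, 3, 6, 11, 22, 33, 66.
Compute 39^d (mod 67) for the divisors d until we hit 1:
39^1 ≡ 39
39^2 ≡ 47
39^3 ≡ 24
39^6 ≡ 40
39^11 ≡ 29
39^22 ≡ 37
39^33 ≡ 1
Therefore the multiplicative order of 39 modulo 67 is 33.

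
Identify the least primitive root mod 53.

2

φ(53) = 53 − 1 = 52 = 2^2 · 13.
g is a primitive root iff g^(52/q) ≢ 1 (mod 53) for each prime q ∈ {2, 13}.
g = 2: 2^26 ≡ 52; 2^4 ≡ 16 — none is 1, so 2 is a primitive root.
So 2 is the smallest generator of (Z/53Z)^×.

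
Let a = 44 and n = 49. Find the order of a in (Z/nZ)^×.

21

By Lagrange's theorem, ord_49(44) divides φ(49) = φ(7^2) = 7·(7−1) = 42 = 2 · 3 · 7.
Divisors of 42: 1, 2, 3, 6, 7, 14, 21, 42.
Evaluate successive powers at the divisors of 42:
44^1 ≡ 44
44^2 ≡ 25
44^3 ≡ 22
44^6 ≡ 43
44^7 ≡ 30
44^14 ≡ 18
44^21 ≡ 1
Hence ord(44) = 21.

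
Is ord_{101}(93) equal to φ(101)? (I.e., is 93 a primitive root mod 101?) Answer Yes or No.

φ(101) = 101 − 1 = 100 = 2^2 · 5^2.
93 is a primitive root mod 101 iff 93^(φ(101)/q) ≢ 1 for every prime q | φ(101), i.e. q ∈ {2, 5}.
93^50 ≡ 100 (mod 101)  [q = 2: ≢ 1 ✓]
93^20 ≡ 87 (mod 101)  [q = 5: ≢ 1 ✓]
None equal 1, so ord_101(93) = 100: 93 is a primitive root.

Yes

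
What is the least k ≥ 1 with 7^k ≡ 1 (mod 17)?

The order of 7 must divide φ(17) = 17 − 1 = 16 = 2^4.
Divisors of 16: 1, 2, 4, 8, 16.
Evaluate successive powers at the divisors of 16:
7^1 ≡ 7 (mod 17)
7^2 ≡ 15 (mod 17)
7^4 ≡ 4 (mod 17)
7^8 ≡ 16 (mod 17)
7^16 ≡ 1 (mod 17) ✓
Therefore the multiplicative order of 7 modulo 17 is 16.

16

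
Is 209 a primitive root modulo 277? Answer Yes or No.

Yes

φ(277) = 277 − 1 = 276 = 2^2 · 3 · 23.
Test 209^(276/q) mod 277 for each prime factor q of 276:
209^138 ≡ 276 (mod 277)  [q = 2: ≢ 1 ✓]
209^92 ≡ 116 (mod 277)  [q = 3: ≢ 1 ✓]
209^12 ≡ 256 (mod 277)  [q = 23: ≢ 1 ✓]
Every test exponent gives a nontrivial residue, hence 209 generates the full group.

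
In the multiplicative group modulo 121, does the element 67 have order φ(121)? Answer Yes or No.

φ(121) = φ(11^2) = 11·(11−1) = 110 = 2 · 5 · 11.
Test 67^(110/q) mod 121 for each prime factor q of 110:
67^55 ≡ 1 (mod 121)  [q = 2: ≡ 1 ✗]
67^22 ≡ 1 (mod 121)  [q = 5: ≡ 1 ✗]
67^10 ≡ 56 (mod 121)  [q = 11: ≢ 1 ✓]
The check at q = 2 fails, so 67 generates a proper subgroup.

No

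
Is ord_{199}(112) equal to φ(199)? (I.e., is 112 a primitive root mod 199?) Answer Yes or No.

φ(199) = 199 − 1 = 198 = 2 · 3^2 · 11.
Test 112^(198/q) mod 199 for each prime factor q of 198:
112^99 ≡ 1 (mod 199)  [q = 2: ≡ 1 ✗]
112^66 ≡ 92 (mod 199)  [q = 3: ≢ 1 ✓]
112^18 ≡ 188 (mod 199)  [q = 11: ≢ 1 ✓]
Since 112^99 ≡ 1, the order of 112 divides 99 < 198, so 112 is not a primitive root.

No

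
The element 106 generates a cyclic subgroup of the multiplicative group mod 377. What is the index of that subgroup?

4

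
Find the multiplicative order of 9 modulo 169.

39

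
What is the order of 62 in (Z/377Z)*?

42

By Lagrange's theorem, ord_377(62) divides φ(377) = φ(13·29) = (13−1)·(29−1) = 12·28 = 336 = 2^4 · 3 · 7.
Divisors of 336: 1, 2, 3, 4, 6, 7, 8, 12, 14, 16, 21, 24, 28, 42, 48, 56, 84, 112, 168, 336.
Check 62^d mod 377 for each divisor in increasing order:
62^1 ≡ 62 (mod 377)
62^2 ≡ 74 (mod 377)
62^3 ≡ 64 (mod 377)
62^4 ≡ 198 (mod 377)
62^6 ≡ 326 (mod 377)
62^7 ≡ 231 (mod 377)
62^8 ≡ 373 (mod 377)
62^12 ≡ 339 (mod 377)
62^14 ≡ 204 (mod 377)
62^16 ≡ 16 (mod 377)
62^21 ≡ 376 (mod 377)
62^24 ≡ 313 (mod 377)
62^28 ≡ 146 (mod 377)
62^42 ≡ 1 (mod 377) ✓
The smallest such exponent is 42, so the order of 62 is 42.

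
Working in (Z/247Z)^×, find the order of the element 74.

9

By Lagrange's theorem, ord_247(74) divides φ(247) = φ(13·19) = (13−1)·(19−1) = 12·18 = 216 = 2^3 · 3^3.
Divisors of 216: 1, 2, 3, 4, 6, 8, 9, 12, 18, 24, 27, 36, 54, 72, 108, 216.
Check 74^d mod 247 for each divisor in increasing order:
74^1 ≡ 74 (mod 247)
74^2 ≡ 42 (mod 247)
74^3 ≡ 144 (mod 247)
74^4 ≡ 35 (mod 247)
74^6 ≡ 235 (mod 247)
74^8 ≡ 237 (mod 247)
74^9 ≡ 1 (mod 247) ✓
Therefore the multiplicative order of 74 modulo 247 is 9.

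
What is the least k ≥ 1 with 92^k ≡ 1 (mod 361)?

171

ord(92) | φ(361) = φ(19^2) = 19·(19−1) = 342 = 2 · 3^2 · 19.
Divisors of 342: 1, 2, 3, 6, 9, 18, 19, 38, 57, 114, 171, 342.
Compute 92^d (mod 361) for the divisors d until we hit 1:
92^1 ≡ 92
92^2 ≡ 161
92^3 ≡ 11
92^6 ≡ 121
92^9 ≡ 248
92^18 ≡ 134
92^19 ≡ 54
92^38 ≡ 28
92^57 ≡ 68
92^114 ≡ 292
92^171 ≡ 1
The smallest such exponent is 171, so the order of 92 is 171.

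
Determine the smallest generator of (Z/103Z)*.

5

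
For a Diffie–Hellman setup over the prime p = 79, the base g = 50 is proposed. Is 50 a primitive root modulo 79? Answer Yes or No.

No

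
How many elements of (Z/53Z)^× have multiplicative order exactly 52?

24

φ(53) = 53 − 1 = 52 = 2^2 · 13.
In a cyclic group of order 52, there are φ(d) elements of order d for each divisor d of 52, and zero for non-divisors.
52 = 2^2 · 13 divides 52, and φ(52) = 24.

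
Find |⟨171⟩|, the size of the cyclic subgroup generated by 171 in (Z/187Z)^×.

10

Since 171 ∈ (Z/187Z)^×, its order divides φ(187) = φ(11·17) = (11−1)·(17−1) = 10·16 = 160 = 2^5 · 5.
Divisors of 160: 1, 2, 4, 5, 8, 10, 16, 20, 32, 40, 80, 160.
Check 171^d mod 187 for each divisor in increasing order:
171^1 ≡ 171
171^2 ≡ 69
171^4 ≡ 86
171^5 ≡ 120
171^8 ≡ 103
171^10 ≡ 1
Hence ord(171) = 10.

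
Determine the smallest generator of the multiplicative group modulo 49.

3

φ(49) = φ(7^2) = 7·(7−1) = 42 = 2 · 3 · 7.
Test candidates g = 2, 3, … against the prime factors q ∈ {2, 3, 7} of φ(49): g is a generator iff g^(42/q) ≢ 1 for every such q.
g = 2: 2^21 ≡ 1 — hits 1, so not a primitive root.
g = 3: 3^21 ≡ 48; 3^14 ≡ 30; 3^6 ≡ 43 — none is 1, so 3 is a primitive root.
The smallest primitive root modulo 49 is 3.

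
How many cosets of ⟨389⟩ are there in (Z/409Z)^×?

8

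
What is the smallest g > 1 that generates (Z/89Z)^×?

3

φ(89) = 89 − 1 = 88 = 2^3 · 11.
g is a primitive root iff g^(88/q) ≢ 1 (mod 89) for each prime q ∈ {2, 11}.
g = 2: 2^44 ≡ 1 — hits 1, so not a primitive root.
g = 3: 3^44 ≡ 88; 3^8 ≡ 64 — none is 1, so 3 is a primitive root.
Hence the least primitive root of 89 is 3.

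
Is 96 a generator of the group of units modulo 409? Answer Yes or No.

φ(409) = 409 − 1 = 408 = 2^3 · 3 · 17.
It suffices to check that the order of 96 is not a proper divisor of 408: compute 96^(408/q) for q ∈ {2, 3, 17}.
96^204 ≡ 1 (mod 409)  [q = 2: ≡ 1 ✗]
96^136 ≡ 355 (mod 409)  [q = 3: ≢ 1 ✓]
96^24 ≡ 125 (mod 409)  [q = 17: ≢ 1 ✓]
96^204 ≡ 1 shows ord(96) | 204, strictly less than φ(409); not a primitive root.

No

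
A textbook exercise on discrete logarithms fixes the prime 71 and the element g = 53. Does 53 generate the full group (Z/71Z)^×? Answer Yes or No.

φ(71) = 71 − 1 = 70 = 2 · 5 · 7.
It suffices to check that the order of 53 is not a proper divisor of 70: compute 53^(70/q) for q ∈ {2, 5, 7}.
53^35 ≡ 70 (mod 71)  [q = 2: ≢ 1 ✓]
53^14 ≡ 57 (mod 71)  [q = 5: ≢ 1 ✓]
53^10 ≡ 37 (mod 71)  [q = 7: ≢ 1 ✓]
All checks pass, so 53 has order 70 and is a primitive root modulo 71.

Yes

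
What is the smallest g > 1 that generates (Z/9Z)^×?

φ(9) = φ(3^2) = 3·(3−1) = 6 = 2 · 3.
g is a primitive root iff g^(6/q) ≢ 1 (mod 9) for each prime q ∈ {2, 3}.
g = 2: 2^3 ≡ 8; 2^2 ≡ 4 — none is 1, so 2 is a primitive root.
Hence the least primitive root of 9 is 2.

2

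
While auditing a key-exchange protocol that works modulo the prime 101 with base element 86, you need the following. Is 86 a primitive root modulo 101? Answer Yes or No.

Yes

φ(101) = 101 − 1 = 100 = 2^2 · 5^2.
An element g generates (Z/101Z)^× iff g^(100/q) ≢ 1 (mod 101) for each prime q ∈ {2, 5}.
86^50 ≡ 100 (mod 101)  [q = 2: ≢ 1 ✓]
86^20 ≡ 87 (mod 101)  [q = 5: ≢ 1 ✓]
All checks pass, so 86 has order 100 and is a primitive root modulo 101.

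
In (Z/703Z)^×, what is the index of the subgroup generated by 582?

By Lagrange's theorem, ord_703(582) divides φ(703) = φ(19·37) = (19−1)·(37−1) = 18·36 = 648 = 2^3 · 3^4.
Divisors of 648: 1, 2, 3, 4, 6, 8, 9, 12, 18, 24, 27, 36, 54, 72, 81, 108, 162, 216, 324, 648.
Evaluate successive powers at the divisors of 648:
582^1 ≡ 582 (mod 703)
582^2 ≡ 581 (mod 703)
582^3 ≡ 702 (mod 703)
582^4 ≡ 121 (mod 703)
582^6 ≡ 1 (mod 703) ✓
So ord_703(582) = 6, hence |⟨582⟩| = 6.
[(Z/703Z)^× : ⟨582⟩] = 648/6 = 108.

108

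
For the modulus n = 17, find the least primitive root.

3

φ(17) = 17 − 1 = 16 = 2^4.
Test candidates g = 2, 3, … against the prime factors q ∈ {2} of φ(17): g is a generator iff g^(16/q) ≢ 1 for every such q.
g = 2: 2^8 ≡ 1 — hits 1, so not a primitive root.
g = 3: 3^8 ≡ 16 — none is 1, so 3 is a primitive root.
Hence the least primitive root of 17 is 3.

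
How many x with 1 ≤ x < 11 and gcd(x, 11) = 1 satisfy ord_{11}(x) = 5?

φ(11) = 11 − 1 = 10 = 2 · 5.
(Z/11Z)^× is cyclic (|G| = 10); a cyclic group of order m has exactly φ(d) elements of each order d | m, and none otherwise.
5 | 10, and φ(5) = 5 − 1 = 4.

4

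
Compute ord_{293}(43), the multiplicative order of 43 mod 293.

By Lagrange's theorem, ord_293(43) divides φ(293) = 293 − 1 = 292 = 2^2 · 73.
Divisors of 292: 1, 2, 4, 73, 146, 292.
Evaluate successive powers at the divisors of 292:
43^1 ≡ 43 (mod 293)
43^2 ≡ 91 (mod 293)
43^4 ≡ 77 (mod 293)
43^73 ≡ 292 (mod 293)
43^146 ≡ 1 (mod 293) ✓
The smallest such exponent is 146, so the order of 43 is 146.

146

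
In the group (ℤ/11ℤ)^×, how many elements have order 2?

φ(11) = 11 − 1 = 10 = 2 · 5.
In a cyclic group of order 10, there are φ(d) elements of order d for each divisor d of 10, and zero for non-divisors.
2 | 10, and φ(2) = 2 − 1 = 1.

1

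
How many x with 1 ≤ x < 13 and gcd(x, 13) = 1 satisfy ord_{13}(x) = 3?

φ(13) = 13 − 1 = 12 = 2^2 · 3.
In a cyclic group of order 12, there are φ(d) elements of order d for each divisor d of 12, and zero for non-divisors.
3 | 12, and φ(3) = 3 − 1 = 2.

2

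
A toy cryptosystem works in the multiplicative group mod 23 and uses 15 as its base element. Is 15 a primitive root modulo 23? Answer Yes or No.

φ(23) = 23 − 1 = 22 = 2 · 11.
15 is a primitive root mod 23 iff 15^(φ(23)/q) ≢ 1 for every prime q | φ(23), i.e. q ∈ {2, 11}.
15^11 ≡ 22 (mod 23)  [q = 2: ≢ 1 ✓]
15^2 ≡ 18 (mod 23)  [q = 11: ≢ 1 ✓]
All checks pass, so 15 has order 22 and is a primitive root modulo 23.

Yes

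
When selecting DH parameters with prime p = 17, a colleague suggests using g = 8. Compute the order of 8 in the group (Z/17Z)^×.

8

Since 8 ∈ (Z/17Z)^×, its order divides φ(17) = 17 − 1 = 16 = 2^4.
Divisors of 16: 1, 2, 4, 8, 16.
Compute 8^d (mod 17) for the divisors d until we hit 1:
8^1 ≡ 8 (mod 17)
8^2 ≡ 13 (mod 17)
8^4 ≡ 16 (mod 17)
8^8 ≡ 1 (mod 17) ✓
Hence ord(8) = 8.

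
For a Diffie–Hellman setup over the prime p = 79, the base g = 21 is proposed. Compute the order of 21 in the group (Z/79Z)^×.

Since 21 ∈ (Z/79Z)^×, its order divides φ(79) = 79 − 1 = 78 = 2 · 3 · 13.
Divisors of 78: 1, 2, 3, 6, 13, 26, 39, 78.
Evaluate successive powers at the divisors of 78:
21^1 ≡ 21 (mod 79)
21^2 ≡ 46 (mod 79)
21^3 ≡ 18 (mod 79)
21^6 ≡ 8 (mod 79)
21^13 ≡ 1 (mod 79) ✓
Hence ord(21) = 13.

13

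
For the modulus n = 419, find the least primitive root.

φ(419) = 419 − 1 = 418 = 2 · 11 · 19.
Test candidates g = 2, 3, … against the prime factors q ∈ {2, 11, 19} of φ(419): g is a generator iff g^(418/q) ≢ 1 for every such q.
g = 2: 2^209 ≡ 418; 2^38 ≡ 334; 2^22 ≡ 114 — none is 1, so 2 is a primitive root.
Hence the least primitive root of 419 is 2.

2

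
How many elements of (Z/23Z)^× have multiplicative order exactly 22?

10

φ(23) = 23 − 1 = 22 = 2 · 11.
Since (Z/23Z)^× is cyclic of order 22, the number of elements of order d is φ(d) when d | 22 and 0 otherwise.
22 = 2 · 11 divides 22, and φ(22) = 10.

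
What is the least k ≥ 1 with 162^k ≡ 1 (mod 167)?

The order of 162 must divide φ(167) = 167 − 1 = 166 = 2 · 83.
Divisors of 166: 1, 2, 83, 166.
Compute 162^d (mod 167) for the divisors d until we hit 1:
162^1 ≡ 162 (mod 167)
162^2 ≡ 25 (mod 167)
162^83 ≡ 1 (mod 167) ✓
The smallest such exponent is 83, so the order of 162 is 83.

83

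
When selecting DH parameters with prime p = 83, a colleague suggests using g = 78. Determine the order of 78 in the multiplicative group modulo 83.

ord(78) | φ(83) = 83 − 1 = 82 = 2 · 41.
Divisors of 82: 1, 2, 41, 82.
Test each divisor d:
78^1 ≡ 78 (mod 83)
78^2 ≡ 25 (mod 83)
78^41 ≡ 1 (mod 83) ✓
Therefore the multiplicative order of 78 modulo 83 is 41.

41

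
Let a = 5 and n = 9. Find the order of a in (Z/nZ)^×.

By Lagrange's theorem, ord_9(5) divides φ(9) = φ(3^2) = 3·(3−1) = 6 = 2 · 3.
Divisors of 6: 1, 2, 3, 6.
Evaluate successive powers at the divisors of 6:
5^1 ≡ 5
5^2 ≡ 7
5^3 ≡ 8
5^6 ≡ 1
So ord_9(5) = 6.

6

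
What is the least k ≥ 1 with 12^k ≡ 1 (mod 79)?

By Lagrange's theorem, ord_79(12) divides φ(79) = 79 − 1 = 78 = 2 · 3 · 13.
Divisors of 78: 1, 2, 3, 6, 13, 26, 39, 78.
Evaluate successive powers at the divisors of 78:
12^1 ≡ 12
12^2 ≡ 65
12^3 ≡ 69
12^6 ≡ 21
12^13 ≡ 78
12^26 ≡ 1
Hence ord(12) = 26.

26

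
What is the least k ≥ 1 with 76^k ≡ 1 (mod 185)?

The order of 76 must divide φ(185) = φ(5·37) = (5−1)·(37−1) = 4·36 = 144 = 2^4 · 3^2.
Divisors of 144: 1, 2, 3, 4, 6, 8, 9, 12, 16, 18, 24, 36, 48, 72, 144.
Test each divisor d:
76^1 ≡ 76 (mod 185)
76^2 ≡ 41 (mod 185)
76^3 ≡ 156 (mod 185)
76^4 ≡ 16 (mod 185)
76^6 ≡ 101 (mod 185)
76^8 ≡ 71 (mod 185)
76^9 ≡ 31 (mod 185)
76^12 ≡ 26 (mod 185)
76^16 ≡ 46 (mod 185)
76^18 ≡ 36 (mod 185)
76^24 ≡ 121 (mod 185)
76^36 ≡ 1 (mod 185) ✓
Therefore the multiplicative order of 76 modulo 185 is 36.

36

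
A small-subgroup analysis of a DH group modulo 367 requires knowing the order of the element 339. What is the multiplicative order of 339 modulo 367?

The order of 339 must divide φ(367) = 367 − 1 = 366 = 2 · 3 · 61.
Divisors of 366: 1, 2, 3, 6, 61, 122, 183, 366.
Check 339^d mod 367 for each divisor in increasing order:
339^1 ≡ 339
339^2 ≡ 50
339^3 ≡ 68
339^6 ≡ 220
339^61 ≡ 84
339^122 ≡ 83
339^183 ≡ 366
339^366 ≡ 1
The smallest such exponent is 366, so the order of 339 is 366.

366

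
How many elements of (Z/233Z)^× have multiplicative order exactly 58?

28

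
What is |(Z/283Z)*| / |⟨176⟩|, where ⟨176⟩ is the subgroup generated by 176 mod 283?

2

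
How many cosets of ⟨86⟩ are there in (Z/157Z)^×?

ord(86) | φ(157) = 157 − 1 = 156 = 2^2 · 3 · 13.
Divisors of 156: 1, 2, 3, 4, 6, 12, 13, 26, 39, 52, 78, 156.
Compute 86^d (mod 157) for the divisors d until we hit 1:
86^1 ≡ 86 (mod 157)
86^2 ≡ 17 (mod 157)
86^3 ≡ 49 (mod 157)
86^4 ≡ 132 (mod 157)
86^6 ≡ 46 (mod 157)
86^12 ≡ 75 (mod 157)
86^13 ≡ 13 (mod 157)
86^26 ≡ 12 (mod 157)
86^39 ≡ 156 (mod 157)
86^52 ≡ 144 (mod 157)
86^78 ≡ 1 (mod 157) ✓
The order of 86 is 78, so the subgroup it generates has 78 elements.
The index is φ(157) / ord(86) = 156 / 78 = 2.

2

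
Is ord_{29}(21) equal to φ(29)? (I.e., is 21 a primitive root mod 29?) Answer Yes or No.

φ(29) = 29 − 1 = 28 = 2^2 · 7.
An element g generates (Z/29Z)^× iff g^(28/q) ≢ 1 (mod 29) for each prime q ∈ {2, 7}.
21^14 ≡ 28 (mod 29)  [q = 2: ≢ 1 ✓]
21^4 ≡ 7 (mod 29)  [q = 7: ≢ 1 ✓]
Every test exponent gives a nontrivial residue, hence 21 generates the full group.

Yes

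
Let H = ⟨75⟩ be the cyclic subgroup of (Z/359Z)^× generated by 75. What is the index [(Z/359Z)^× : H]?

2

Since 75 ∈ (Z/359Z)^×, its order divides φ(359) = 359 − 1 = 358 = 2 · 179.
Divisors of 358: 1, 2, 179, 358.
Check 75^d mod 359 for each divisor in increasing order:
75^1 ≡ 75 (mod 359)
75^2 ≡ 240 (mod 359)
75^179 ≡ 1 (mod 359) ✓
Thus |⟨75⟩| = ord(75) = 179.
[(Z/359Z)^× : ⟨75⟩] = 358/179 = 2.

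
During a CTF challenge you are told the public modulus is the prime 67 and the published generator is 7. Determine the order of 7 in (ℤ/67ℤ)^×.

66

ord(7) | φ(67) = 67 − 1 = 66 = 2 · 3 · 11.
Divisors of 66: 1, 2, 3, 6, 11, 22, 33, 66.
Evaluate successive powers at the divisors of 66:
7^1 ≡ 7 (mod 67)
7^2 ≡ 49 (mod 67)
7^3 ≡ 8 (mod 67)
7^6 ≡ 64 (mod 67)
7^11 ≡ 30 (mod 67)
7^22 ≡ 29 (mod 67)
7^33 ≡ 66 (mod 67)
7^66 ≡ 1 (mod 67) ✓
The smallest such exponent is 66, so the order of 7 is 66.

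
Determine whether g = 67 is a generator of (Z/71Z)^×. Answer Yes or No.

φ(71) = 71 − 1 = 70 = 2 · 5 · 7.
67 is a primitive root mod 71 iff 67^(φ(71)/q) ≢ 1 for every prime q | φ(71), i.e. q ∈ {2, 5, 7}.
67^35 ≡ 70 (mod 71)  [q = 2: ≢ 1 ✓]
67^14 ≡ 5 (mod 71)  [q = 5: ≢ 1 ✓]
67^10 ≡ 48 (mod 71)  [q = 7: ≢ 1 ✓]
Every test exponent gives a nontrivial residue, hence 67 generates the full group.

Yes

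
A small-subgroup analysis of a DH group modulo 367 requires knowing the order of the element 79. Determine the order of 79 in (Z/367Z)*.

366

Since 79 ∈ (Z/367Z)^×, its order divides φ(367) = 367 − 1 = 366 = 2 · 3 · 61.
Divisors of 366: 1, 2, 3, 6, 61, 122, 183, 366.
Check 79^d mod 367 for each divisor in increasing order:
79^1 ≡ 79 (mod 367)
79^2 ≡ 2 (mod 367)
79^3 ≡ 158 (mod 367)
79^6 ≡ 8 (mod 367)
79^61 ≡ 84 (mod 367)
79^122 ≡ 83 (mod 367)
79^183 ≡ 366 (mod 367)
79^366 ≡ 1 (mod 367) ✓
The smallest such exponent is 366, so the order of 79 is 366.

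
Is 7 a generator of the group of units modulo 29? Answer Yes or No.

No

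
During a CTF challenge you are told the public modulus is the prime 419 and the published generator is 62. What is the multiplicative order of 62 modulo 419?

Since 62 ∈ (Z/419Z)^×, its order divides φ(419) = 419 − 1 = 418 = 2 · 11 · 19.
Divisors of 418: 1, 2, 11, 19, 22, 38, 209, 418.
Compute 62^d (mod 419) for the divisors d until we hit 1:
62^1 ≡ 62 (mod 419)
62^2 ≡ 73 (mod 419)
62^11 ≡ 329 (mod 419)
62^19 ≡ 69 (mod 419)
62^22 ≡ 139 (mod 419)
62^38 ≡ 152 (mod 419)
62^209 ≡ 1 (mod 419) ✓
Therefore the multiplicative order of 62 modulo 419 is 209.

209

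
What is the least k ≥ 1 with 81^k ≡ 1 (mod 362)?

45

Since 81 ∈ (Z/362Z)^×, its order divides φ(362) = φ(2)·φ(181) = 1·180 = 180 = 2^2 · 3^2 · 5.
Divisors of 180: 1, 2, 3, 4, 5, 6, 9, 10, 12, 15, 18, 20, 30, 36, 45, 60, 90, 180.
Evaluate successive powers at the divisors of 180:
81^1 ≡ 81 (mod 362)
81^2 ≡ 45 (mod 362)
81^3 ≡ 25 (mod 362)
81^4 ≡ 215 (mod 362)
81^5 ≡ 39 (mod 362)
81^6 ≡ 263 (mod 362)
81^9 ≡ 59 (mod 362)
81^10 ≡ 73 (mod 362)
81^12 ≡ 27 (mod 362)
81^15 ≡ 313 (mod 362)
81^18 ≡ 223 (mod 362)
81^20 ≡ 261 (mod 362)
81^30 ≡ 229 (mod 362)
81^36 ≡ 135 (mod 362)
81^45 ≡ 1 (mod 362) ✓
Therefore the multiplicative order of 81 modulo 362 is 45.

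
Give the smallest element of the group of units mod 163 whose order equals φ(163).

2

φ(163) = 163 − 1 = 162 = 2 · 3^4.
g is a primitive root iff g^(162/q) ≢ 1 (mod 163) for each prime q ∈ {2, 3}.
g = 2: 2^81 ≡ 162; 2^54 ≡ 104 — none is 1, so 2 is a primitive root.
The smallest primitive root modulo 163 is 2.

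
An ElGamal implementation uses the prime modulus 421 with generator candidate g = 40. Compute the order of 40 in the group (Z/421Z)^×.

420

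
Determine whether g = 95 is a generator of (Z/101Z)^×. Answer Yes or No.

φ(101) = 101 − 1 = 100 = 2^2 · 5^2.
It suffices to check that the order of 95 is not a proper divisor of 100: compute 95^(100/q) for q ∈ {2, 5}.
95^50 ≡ 1 (mod 101)  [q = 2: ≡ 1 ✗]
95^20 ≡ 1 (mod 101)  [q = 5: ≡ 1 ✗]
The check at q = 2 fails, so 95 generates a proper subgroup.

No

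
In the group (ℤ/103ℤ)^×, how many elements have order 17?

16

φ(103) = 103 − 1 = 102 = 2 · 3 · 17.
In a cyclic group of order 102, there are φ(d) elements of order d for each divisor d of 102, and zero for non-divisors.
17 | 102, and φ(17) = 17 − 1 = 16.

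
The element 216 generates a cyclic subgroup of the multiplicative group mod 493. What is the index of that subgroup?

Since 216 ∈ (Z/493Z)^×, its order divides φ(493) = φ(17·29) = (17−1)·(29−1) = 16·28 = 448 = 2^6 · 7.
Divisors of 448: 1, 2, 4, 7, 8, 14, 16, 28, 32, 56, 64, 112, 224, 448.
Compute 216^d (mod 493) for the divisors d until we hit 1:
216^1 ≡ 216 (mod 493)
216^2 ≡ 314 (mod 493)
216^4 ≡ 489 (mod 493)
216^7 ≡ 347 (mod 493)
216^8 ≡ 16 (mod 493)
216^14 ≡ 117 (mod 493)
216^16 ≡ 256 (mod 493)
216^28 ≡ 378 (mod 493)
216^32 ≡ 460 (mod 493)
216^56 ≡ 407 (mod 493)
216^64 ≡ 103 (mod 493)
216^112 ≡ 1 (mod 493) ✓
Thus |⟨216⟩| = ord(216) = 112.
[(Z/493Z)^× : ⟨216⟩] = 448/112 = 4.

4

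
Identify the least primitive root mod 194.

5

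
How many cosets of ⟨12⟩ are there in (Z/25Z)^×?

1

The order of 12 must divide φ(25) = φ(5^2) = 5·(5−1) = 20 = 2^2 · 5.
Divisors of 20: 1, 2, 4, 5, 10, 20.
Evaluate successive powers at the divisors of 20:
12^1 ≡ 12 (mod 25)
12^2 ≡ 19 (mod 25)
12^4 ≡ 11 (mod 25)
12^5 ≡ 7 (mod 25)
12^10 ≡ 24 (mod 25)
12^20 ≡ 1 (mod 25) ✓
Thus |⟨12⟩| = ord(12) = 20.
The index is φ(25) / ord(12) = 20 / 20 = 1.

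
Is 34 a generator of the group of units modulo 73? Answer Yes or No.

Yes

φ(73) = 73 − 1 = 72 = 2^3 · 3^2.
Test 34^(72/q) mod 73 for each prime factor q of 72:
34^36 ≡ 72 (mod 73)  [q = 2: ≢ 1 ✓]
34^24 ≡ 64 (mod 73)  [q = 3: ≢ 1 ✓]
Every test exponent gives a nontrivial residue, hence 34 generates the full group.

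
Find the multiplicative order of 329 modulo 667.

308

Since 329 ∈ (Z/667Z)^×, its order divides φ(667) = φ(23·29) = (23−1)·(29−1) = 22·28 = 616 = 2^3 · 7 · 11.
Divisors of 616: 1, 2, 4, 7, 8, 11, 14, 22, 28, 44, 56, 77, 88, 154, 308, 616.
Compute 329^d (mod 667) for the divisors d until we hit 1:
329^1 ≡ 329
329^2 ≡ 187
329^4 ≡ 285
329^7 ≡ 626
329^8 ≡ 518
329^11 ≡ 321
329^14 ≡ 347
329^22 ≡ 323
329^28 ≡ 349
329^44 ≡ 277
329^56 ≡ 407
329^77 ≡ 505
329^88 ≡ 24
329^154 ≡ 231
329^308 ≡ 1
Therefore the multiplicative order of 329 modulo 667 is 308.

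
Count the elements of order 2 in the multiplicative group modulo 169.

1

φ(169) = φ(13^2) = 13·(13−1) = 156 = 2^2 · 3 · 13.
Since (Z/169Z)^× is cyclic of order 156, the number of elements of order d is φ(d) when d | 156 and 0 otherwise.
2 | 156, and φ(2) = 2 − 1 = 1.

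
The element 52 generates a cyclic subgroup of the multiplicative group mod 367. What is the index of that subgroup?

6

By Lagrange's theorem, ord_367(52) divides φ(367) = 367 − 1 = 366 = 2 · 3 · 61.
Divisors of 366: 1, 2, 3, 6, 61, 122, 183, 366.
Compute 52^d (mod 367) for the divisors d until we hit 1:
52^1 ≡ 52 (mod 367)
52^2 ≡ 135 (mod 367)
52^3 ≡ 47 (mod 367)
52^6 ≡ 7 (mod 367)
52^61 ≡ 1 (mod 367) ✓
So ord_367(52) = 61, hence |⟨52⟩| = 61.
[(Z/367Z)^× : ⟨52⟩] = 366/61 = 6.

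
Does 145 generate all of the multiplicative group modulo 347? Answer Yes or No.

Yes

φ(347) = 347 − 1 = 346 = 2 · 173.
An element g generates (Z/347Z)^× iff g^(346/q) ≢ 1 (mod 347) for each prime q ∈ {2, 173}.
145^173 ≡ 346 (mod 347)  [q = 2: ≢ 1 ✓]
145^2 ≡ 205 (mod 347)  [q = 173: ≢ 1 ✓]
Every test exponent gives a nontrivial residue, hence 145 generates the full group.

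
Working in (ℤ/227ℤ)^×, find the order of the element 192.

The order of 192 must divide φ(227) = 227 − 1 = 226 = 2 · 113.
Divisors of 226: 1, 2, 113, 226.
Test each divisor d:
192^1 ≡ 192
192^2 ≡ 90
192^113 ≡ 1
So ord_227(192) = 113.

113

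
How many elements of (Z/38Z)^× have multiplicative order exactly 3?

2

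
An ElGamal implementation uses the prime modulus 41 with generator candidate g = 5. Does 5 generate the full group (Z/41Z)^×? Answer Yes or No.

No

φ(41) = 41 − 1 = 40 = 2^3 · 5.
It suffices to check that the order of 5 is not a proper divisor of 40: compute 5^(40/q) for q ∈ {2, 5}.
5^20 ≡ 1 (mod 41)  [q = 2: ≡ 1 ✗]
5^8 ≡ 18 (mod 41)  [q = 5: ≢ 1 ✓]
5^20 ≡ 1 shows ord(5) | 20, strictly less than φ(41); not a primitive root.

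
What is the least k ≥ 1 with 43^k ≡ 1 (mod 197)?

The order of 43 must divide φ(197) = 197 − 1 = 196 = 2^2 · 7^2.
Divisors of 196: 1, 2, 4, 7, 14, 28, 49, 98, 196.
Evaluate successive powers at the divisors of 196:
43^1 ≡ 43
43^2 ≡ 76
43^4 ≡ 63
43^7 ≡ 19
43^14 ≡ 164
43^28 ≡ 104
43^49 ≡ 196
43^98 ≡ 1
Hence ord(43) = 98.

98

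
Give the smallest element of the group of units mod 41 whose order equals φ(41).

6

φ(41) = 41 − 1 = 40 = 2^3 · 5.
g is a primitive root iff g^(40/q) ≢ 1 (mod 41) for each prime q ∈ {2, 5}.
g = 2: 2^20 ≡ 1 — hits 1, so not a primitive root.
g = 3: 3^20 ≡ 40; 3^8 ≡ 1 — hits 1, so not a primitive root.
g = 4: 4^20 ≡ 1 — hits 1, so not a primitive root.
g = 5: 5^20 ≡ 1 — hits 1, so not a primitive root.
g = 6: 6^20 ≡ 40; 6^8 ≡ 10 — none is 1, so 6 is a primitive root.
The smallest primitive root modulo 41 is 6.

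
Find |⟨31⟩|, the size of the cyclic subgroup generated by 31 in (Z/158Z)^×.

39

ord(31) | φ(158) = φ(2)·φ(79) = 1·78 = 78 = 2 · 3 · 13.
Divisors of 78: 1, 2, 3, 6, 13, 26, 39, 78.
Test each divisor d:
31^1 ≡ 31
31^2 ≡ 13
31^3 ≡ 87
31^6 ≡ 143
31^13 ≡ 23
31^26 ≡ 55
31^39 ≡ 1
The smallest such exponent is 39, so the order of 31 is 39.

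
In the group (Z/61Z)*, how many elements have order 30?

φ(61) = 61 − 1 = 60 = 2^2 · 3 · 5.
In a cyclic group of order 60, there are φ(d) elements of order d for each divisor d of 60, and zero for non-divisors.
30 = 2 · 3 · 5 divides 60, and φ(30) = 8.

8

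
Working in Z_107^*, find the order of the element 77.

Since 77 ∈ (Z/107Z)^×, its order divides φ(107) = 107 − 1 = 106 = 2 · 53.
Divisors of 106: 1, 2, 53, 106.
Evaluate successive powers at the divisors of 106:
77^1 ≡ 77 (mod 107)
77^2 ≡ 44 (mod 107)
77^53 ≡ 106 (mod 107)
77^106 ≡ 1 (mod 107) ✓
The smallest such exponent is 106, so the order of 77 is 106.

106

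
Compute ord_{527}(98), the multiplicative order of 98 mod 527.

The order of 98 must divide φ(527) = φ(17·31) = (17−1)·(31−1) = 16·30 = 480 = 2^5 · 3 · 5.
Divisors of 480: 1, 2, 3, 4, 5, 6, 8, 10, 12, 15, 16, 20, 24, 30, 32, 40, 48, 60, 80, 96, 120, 160, 240, 480.
Compute 98^d (mod 527) for the divisors d until we hit 1:
98^1 ≡ 98
98^2 ≡ 118
98^3 ≡ 497
98^4 ≡ 222
98^5 ≡ 149
98^6 ≡ 373
98^8 ≡ 273
98^10 ≡ 67
98^12 ≡ 1
The smallest such exponent is 12, so the order of 98 is 12.

12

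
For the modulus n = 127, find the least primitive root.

3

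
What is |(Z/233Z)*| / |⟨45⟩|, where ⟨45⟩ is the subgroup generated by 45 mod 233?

Since 45 ∈ (Z/233Z)^×, its order divides φ(233) = 233 − 1 = 232 = 2^3 · 29.
Divisors of 232: 1, 2, 4, 8, 29, 58, 116, 232.
Evaluate successive powers at the divisors of 232:
45^1 ≡ 45 (mod 233)
45^2 ≡ 161 (mod 233)
45^4 ≡ 58 (mod 233)
45^8 ≡ 102 (mod 233)
45^29 ≡ 97 (mod 233)
45^58 ≡ 89 (mod 233)
45^116 ≡ 232 (mod 233)
45^232 ≡ 1 (mod 233) ✓
So ord_233(45) = 232, hence |⟨45⟩| = 232.
Index = |(Z/233Z)^×| / |⟨45⟩| = 232 / 232 = 1.

1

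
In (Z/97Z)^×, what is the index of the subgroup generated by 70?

6

By Lagrange's theorem, ord_97(70) divides φ(97) = 97 − 1 = 96 = 2^5 · 3.
Divisors of 96: 1, 2, 3, 4, 6, 8, 12, 16, 24, 32, 48, 96.
Compute 70^d (mod 97) for the divisors d until we hit 1:
70^1 ≡ 70 (mod 97)
70^2 ≡ 50 (mod 97)
70^3 ≡ 8 (mod 97)
70^4 ≡ 75 (mod 97)
70^6 ≡ 64 (mod 97)
70^8 ≡ 96 (mod 97)
70^12 ≡ 22 (mod 97)
70^16 ≡ 1 (mod 97) ✓
The order of 70 is 16, so the subgroup it generates has 16 elements.
The index is φ(97) / ord(70) = 96 / 16 = 6.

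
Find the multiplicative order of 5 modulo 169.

52

ord(5) | φ(169) = φ(13^2) = 13·(13−1) = 156 = 2^2 · 3 · 13.
Divisors of 156: 1, 2, 3, 4, 6, 12, 13, 26, 39, 52, 78, 156.
Check 5^d mod 169 for each divisor in increasing order:
5^1 ≡ 5 (mod 169)
5^2 ≡ 25 (mod 169)
5^3 ≡ 125 (mod 169)
5^4 ≡ 118 (mod 169)
5^6 ≡ 77 (mod 169)
5^12 ≡ 14 (mod 169)
5^13 ≡ 70 (mod 169)
5^26 ≡ 168 (mod 169)
5^39 ≡ 99 (mod 169)
5^52 ≡ 1 (mod 169) ✓
The smallest such exponent is 52, so the order of 5 is 52.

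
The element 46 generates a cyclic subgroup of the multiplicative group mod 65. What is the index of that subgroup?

Since 46 ∈ (Z/65Z)^×, its order divides φ(65) = φ(5·13) = (5−1)·(13−1) = 4·12 = 48 = 2^4 · 3.
Divisors of 48: 1, 2, 3, 4, 6, 8, 12, 16, 24, 48.
Check 46^d mod 65 for each divisor in increasing order:
46^1 ≡ 46
46^2 ≡ 36
46^3 ≡ 31
46^4 ≡ 61
46^6 ≡ 51
46^8 ≡ 16
46^12 ≡ 1
So ord_65(46) = 12, hence |⟨46⟩| = 12.
[(Z/65Z)^× : ⟨46⟩] = 48/12 = 4.

4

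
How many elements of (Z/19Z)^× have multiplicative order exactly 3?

2

φ(19) = 19 − 1 = 18 = 2 · 3^2.
(Z/19Z)^× is cyclic (|G| = 18); a cyclic group of order m has exactly φ(d) elements of each order d | m, and none otherwise.
3 | 18, and φ(3) = 3 − 1 = 2.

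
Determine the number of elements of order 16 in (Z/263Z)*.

0

φ(263) = 263 − 1 = 262 = 2 · 131.
(Z/263Z)^× is cyclic (|G| = 262); a cyclic group of order m has exactly φ(d) elements of each order d | m, and none otherwise.
Since 16 ∤ 262, the count is 0.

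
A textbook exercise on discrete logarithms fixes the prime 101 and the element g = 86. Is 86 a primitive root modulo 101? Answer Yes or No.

Yes

φ(101) = 101 − 1 = 100 = 2^2 · 5^2.
An element g generates (Z/101Z)^× iff g^(100/q) ≢ 1 (mod 101) for each prime q ∈ {2, 5}.
86^50 ≡ 100 (mod 101)  [q = 2: ≢ 1 ✓]
86^20 ≡ 87 (mod 101)  [q = 5: ≢ 1 ✓]
None equal 1, so ord_101(86) = 100: 86 is a primitive root.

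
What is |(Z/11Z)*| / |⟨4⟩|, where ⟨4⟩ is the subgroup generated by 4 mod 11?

2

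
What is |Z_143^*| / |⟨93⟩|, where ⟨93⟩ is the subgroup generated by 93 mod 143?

2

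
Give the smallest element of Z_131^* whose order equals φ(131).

2

φ(131) = 131 − 1 = 130 = 2 · 5 · 13.
Test candidates g = 2, 3, … against the prime factors q ∈ {2, 5, 13} of φ(131): g is a generator iff g^(130/q) ≢ 1 for every such q.
g = 2: 2^65 ≡ 130; 2^26 ≡ 53; 2^10 ≡ 107 — none is 1, so 2 is a primitive root.
The smallest primitive root modulo 131 is 2.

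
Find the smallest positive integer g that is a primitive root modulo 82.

φ(82) = φ(2)·φ(41) = 1·40 = 40 = 2^3 · 5.
g is a primitive root iff g^(40/q) ≢ 1 (mod 82) for each prime q ∈ {2, 5}.
g = 2: gcd(2, 82) = 2 > 1, not a unit — skip.
g = 3: 3^20 ≡ 81; 3^8 ≡ 1 — hits 1, so not a primitive root.
g = 4: gcd(4, 82) = 2 > 1, not a unit — skip.
g = 5: 5^20 ≡ 1 — hits 1, so not a primitive root.
g = 6: gcd(6, 82) = 2 > 1, not a unit — skip.
g = 7: 7^20 ≡ 81; 7^8 ≡ 37 — none is 1, so 7 is a primitive root.
The smallest primitive root modulo 82 is 7.

7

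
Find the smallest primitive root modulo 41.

φ(41) = 41 − 1 = 40 = 2^3 · 5.
Test candidates g = 2, 3, … against the prime factors q ∈ {2, 5} of φ(41): g is a generator iff g^(40/q) ≢ 1 for every such q.
g = 2: 2^20 ≡ 1 — hits 1, so not a primitive root.
g = 3: 3^20 ≡ 40; 3^8 ≡ 1 — hits 1, so not a primitive root.
g = 4: 4^20 ≡ 1 — hits 1, so not a primitive root.
g = 5: 5^20 ≡ 1 — hits 1, so not a primitive root.
g = 6: 6^20 ≡ 40; 6^8 ≡ 10 — none is 1, so 6 is a primitive root.
Hence the least primitive root of 41 is 6.

6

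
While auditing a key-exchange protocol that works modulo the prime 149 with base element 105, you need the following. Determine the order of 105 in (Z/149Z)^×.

4

ord(105) | φ(149) = 149 − 1 = 148 = 2^2 · 37.
Divisors of 148: 1, 2, 4, 37, 74, 148.
Compute 105^d (mod 149) for the divisors d until we hit 1:
105^1 ≡ 105
105^2 ≡ 148
105^4 ≡ 1
Therefore the multiplicative order of 105 modulo 149 is 4.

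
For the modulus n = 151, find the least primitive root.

6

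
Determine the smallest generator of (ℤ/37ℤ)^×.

φ(37) = 37 − 1 = 36 = 2^2 · 3^2.
Test candidates g = 2, 3, … against the prime factors q ∈ {2, 3} of φ(37): g is a generator iff g^(36/q) ≢ 1 for every such q.
g = 2: 2^18 ≡ 36; 2^12 ≡ 26 — none is 1, so 2 is a primitive root.
Hence the least primitive root of 37 is 2.

2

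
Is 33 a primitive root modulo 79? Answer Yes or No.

No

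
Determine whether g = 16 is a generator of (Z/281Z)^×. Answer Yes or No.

No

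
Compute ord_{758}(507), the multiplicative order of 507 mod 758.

54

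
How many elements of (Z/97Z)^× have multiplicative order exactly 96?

32

φ(97) = 97 − 1 = 96 = 2^5 · 3.
In a cyclic group of order 96, there are φ(d) elements of order d for each divisor d of 96, and zero for non-divisors.
96 = 2^5 · 3 divides 96, and φ(96) = 32.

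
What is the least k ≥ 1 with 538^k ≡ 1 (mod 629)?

ord(538) | φ(629) = φ(17·37) = (17−1)·(37−1) = 16·36 = 576 = 2^6 · 3^2.
Divisors of 576: 1, 2, 3, 4, 6, 8, 9, 12, 16, 18, 24, 32, 36, 48, 64, 72, 96, 144, 192, 288, 576.
Compute 538^d (mod 629) for the divisors d until we hit 1:
538^1 ≡ 538 (mod 629)
538^2 ≡ 104 (mod 629)
538^3 ≡ 600 (mod 629)
538^4 ≡ 123 (mod 629)
538^6 ≡ 212 (mod 629)
538^8 ≡ 33 (mod 629)
538^9 ≡ 142 (mod 629)
538^12 ≡ 285 (mod 629)
538^16 ≡ 460 (mod 629)
538^18 ≡ 36 (mod 629)
538^24 ≡ 84 (mod 629)
538^32 ≡ 256 (mod 629)
538^36 ≡ 38 (mod 629)
538^48 ≡ 137 (mod 629)
538^64 ≡ 120 (mod 629)
538^72 ≡ 186 (mod 629)
538^96 ≡ 528 (mod 629)
538^144 ≡ 1 (mod 629) ✓
Hence ord(538) = 144.

144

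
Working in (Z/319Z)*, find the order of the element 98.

By Lagrange's theorem, ord_319(98) divides φ(319) = φ(11·29) = (11−1)·(29−1) = 10·28 = 280 = 2^3 · 5 · 7.
Divisors of 280: 1, 2, 4, 5, 7, 8, 10, 14, 20, 28, 35, 40, 56, 70, 140, 280.
Check 98^d mod 319 for each divisor in increasing order:
98^1 ≡ 98 (mod 319)
98^2 ≡ 34 (mod 319)
98^4 ≡ 199 (mod 319)
98^5 ≡ 43 (mod 319)
98^7 ≡ 186 (mod 319)
98^8 ≡ 45 (mod 319)
98^10 ≡ 254 (mod 319)
98^14 ≡ 144 (mod 319)
98^20 ≡ 78 (mod 319)
98^28 ≡ 1 (mod 319) ✓
Therefore the multiplicative order of 98 modulo 319 is 28.

28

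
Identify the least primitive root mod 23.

5

φ(23) = 23 − 1 = 22 = 2 · 11.
Test candidates g = 2, 3, … against the prime factors q ∈ {2, 11} of φ(23): g is a generator iff g^(22/q) ≢ 1 for every such q.
g = 2: 2^11 ≡ 1 — hits 1, so not a primitive root.
g = 3: 3^11 ≡ 1 — hits 1, so not a primitive root.
g = 4: 4^11 ≡ 1 — hits 1, so not a primitive root.
g = 5: 5^11 ≡ 22; 5^2 ≡ 2 — none is 1, so 5 is a primitive root.
Hence the least primitive root of 23 is 5.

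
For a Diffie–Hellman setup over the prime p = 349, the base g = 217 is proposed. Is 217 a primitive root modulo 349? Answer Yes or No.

φ(349) = 349 − 1 = 348 = 2^2 · 3 · 29.
An element g generates (Z/349Z)^× iff g^(348/q) ≢ 1 (mod 349) for each prime q ∈ {2, 3, 29}.
217^174 ≡ 348 (mod 349)  [q = 2: ≢ 1 ✓]
217^116 ≡ 226 (mod 349)  [q = 3: ≢ 1 ✓]
217^12 ≡ 171 (mod 349)  [q = 29: ≢ 1 ✓]
Every test exponent gives a nontrivial residue, hence 217 generates the full group.

Yes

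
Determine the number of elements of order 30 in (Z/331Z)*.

8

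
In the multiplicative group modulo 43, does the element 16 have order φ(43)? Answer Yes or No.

No

φ(43) = 43 − 1 = 42 = 2 · 3 · 7.
It suffices to check that the order of 16 is not a proper divisor of 42: compute 16^(42/q) for q ∈ {2, 3, 7}.
16^21 ≡ 1 (mod 43)  [q = 2: ≡ 1 ✗]
16^14 ≡ 1 (mod 43)  [q = 3: ≡ 1 ✗]
16^6 ≡ 35 (mod 43)  [q = 7: ≢ 1 ✓]
Since 16^21 ≡ 1, the order of 16 divides 21 < 42, so 16 is not a primitive root.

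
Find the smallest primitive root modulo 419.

2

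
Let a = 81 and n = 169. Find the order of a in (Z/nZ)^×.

Since 81 ∈ (Z/169Z)^×, its order divides φ(169) = φ(13^2) = 13·(13−1) = 156 = 2^2 · 3 · 13.
Divisors of 156: 1, 2, 3, 4, 6, 12, 13, 26, 39, 52, 78, 156.
Compute 81^d (mod 169) for the divisors d until we hit 1:
81^1 ≡ 81 (mod 169)
81^2 ≡ 139 (mod 169)
81^3 ≡ 105 (mod 169)
81^4 ≡ 55 (mod 169)
81^6 ≡ 40 (mod 169)
81^12 ≡ 79 (mod 169)
81^13 ≡ 146 (mod 169)
81^26 ≡ 22 (mod 169)
81^39 ≡ 1 (mod 169) ✓
Therefore the multiplicative order of 81 modulo 169 is 39.

39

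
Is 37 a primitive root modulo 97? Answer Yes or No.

Yes

φ(97) = 97 − 1 = 96 = 2^5 · 3.
37 is a primitive root mod 97 iff 37^(φ(97)/q) ≢ 1 for every prime q | φ(97), i.e. q ∈ {2, 3}.
37^48 ≡ 96 (mod 97)  [q = 2: ≢ 1 ✓]
37^32 ≡ 35 (mod 97)  [q = 3: ≢ 1 ✓]
None equal 1, so ord_97(37) = 96: 37 is a primitive root.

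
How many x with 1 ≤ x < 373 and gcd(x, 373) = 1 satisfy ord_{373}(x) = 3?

2

φ(373) = 373 − 1 = 372 = 2^2 · 3 · 31.
(Z/373Z)^× is cyclic (|G| = 372); a cyclic group of order m has exactly φ(d) elements of each order d | m, and none otherwise.
3 | 372, and φ(3) = 3 − 1 = 2.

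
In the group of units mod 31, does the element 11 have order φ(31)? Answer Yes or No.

Yes

φ(31) = 31 − 1 = 30 = 2 · 3 · 5.
11 is a primitive root mod 31 iff 11^(φ(31)/q) ≢ 1 for every prime q | φ(31), i.e. q ∈ {2, 3, 5}.
11^15 ≡ 30 (mod 31)  [q = 2: ≢ 1 ✓]
11^10 ≡ 5 (mod 31)  [q = 3: ≢ 1 ✓]
11^6 ≡ 4 (mod 31)  [q = 5: ≢ 1 ✓]
None equal 1, so ord_31(11) = 30: 11 is a primitive root.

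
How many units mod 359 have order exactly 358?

178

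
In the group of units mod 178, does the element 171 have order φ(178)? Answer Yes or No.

Yes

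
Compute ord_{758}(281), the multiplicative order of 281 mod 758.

Since 281 ∈ (Z/758Z)^×, its order divides φ(758) = φ(2)·φ(379) = 1·378 = 378 = 2 · 3^3 · 7.
Divisors of 378: 1, 2, 3, 6, 7, 9, 14, 18, 21, 27, 42, 54, 63, 126, 189, 378.
Compute 281^d (mod 758) for the divisors d until we hit 1:
281^1 ≡ 281 (mod 758)
281^2 ≡ 129 (mod 758)
281^3 ≡ 623 (mod 758)
281^6 ≡ 33 (mod 758)
281^7 ≡ 177 (mod 758)
281^9 ≡ 93 (mod 758)
281^14 ≡ 251 (mod 758)
281^18 ≡ 311 (mod 758)
281^21 ≡ 463 (mod 758)
281^27 ≡ 119 (mod 758)
281^42 ≡ 613 (mod 758)
281^54 ≡ 517 (mod 758)
281^63 ≡ 327 (mod 758)
281^126 ≡ 51 (mod 758)
281^189 ≡ 1 (mod 758) ✓
So ord_758(281) = 189.

189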